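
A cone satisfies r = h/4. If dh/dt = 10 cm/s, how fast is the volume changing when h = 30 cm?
1125π/2 cm³/s

V = (1/3)π(h/4)²h = πh³/48
dV/dt = πh²/16 · 10
At h = 30: dV/dt = 1125π/2 cm³/s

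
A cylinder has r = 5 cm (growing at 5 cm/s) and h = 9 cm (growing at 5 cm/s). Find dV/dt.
575π cm³/s

V = πr²h
dV/dt = 2πrh·dr/dt + πr²·dh/dt
= 2π(5)(9)(5) + π(5)²(5)
= 575π cm³/s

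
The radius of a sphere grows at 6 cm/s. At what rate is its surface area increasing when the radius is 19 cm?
912π cm²/s

S = 4πr²
dS/dt = dS/dr · dr/dt = 8πr · 6
At r = 19: dS/dt = 912π cm²/s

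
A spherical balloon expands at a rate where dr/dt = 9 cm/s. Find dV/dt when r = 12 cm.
5184π cm³/s

V = (4/3)πr³
dV/dt = dV/dr · dr/dt = 4πr² · 9
At r = 12: dV/dt = 5184π cm³/s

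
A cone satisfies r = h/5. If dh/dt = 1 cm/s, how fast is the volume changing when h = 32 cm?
1024π/25 cm³/s

V = (1/3)π(h/5)²h = πh³/75
dV/dt = πh²/25 · 1
At h = 32: dV/dt = 1024π/25 cm³/s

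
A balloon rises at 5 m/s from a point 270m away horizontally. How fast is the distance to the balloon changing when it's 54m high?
5√26/26 ≈ 0.9806 m/s

z² = 270² + y²
z = √(270² + 54²) = 54√26
dz/dt = y/z · dy/dt = 54/(54√26) · 5 = 5√26/26 ≈ 0.9806 m/s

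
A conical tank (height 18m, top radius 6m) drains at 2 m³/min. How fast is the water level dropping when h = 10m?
9/(50π) ≈ 0.0573 m/min

r/h = 6/18, so r = (1/3)h
V = (1/3)πr²h = (1/3)π((1/3)h)²h = (1/27)πh³
dV/dh = (1/9)πh²
dh/dt = (dV/dt)/(dV/dh) = -2/((1/9)π·10²) = -9/(50π) m/min
The level is dropping at 9/(50π) ≈ 0.0573 m/min.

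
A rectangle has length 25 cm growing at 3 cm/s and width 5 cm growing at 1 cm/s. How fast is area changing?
40 cm²/s

A = lw
dA/dt = w·dl/dt + l·dw/dt = 5·3 + 25·1 = 40 cm²/s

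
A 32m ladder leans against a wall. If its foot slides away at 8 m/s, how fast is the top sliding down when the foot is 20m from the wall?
40√39/39 ≈ 6.405 m/s

x² + y² = 32²
2x·dx/dt + 2y·dy/dt = 0
dy/dt = -x/y · dx/dt = -20/(4√39) · 8 = -40√39/39 m/s
The top is descending at 40√39/39 ≈ 6.405 m/s.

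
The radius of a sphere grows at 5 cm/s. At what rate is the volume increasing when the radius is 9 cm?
1620π cm³/s

V = (4/3)πr³
dV/dt = dV/dr · dr/dt = 4πr² · 5
At r = 9: dV/dt = 1620π cm³/s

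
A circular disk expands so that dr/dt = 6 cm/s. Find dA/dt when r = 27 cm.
324π cm²/s

A = πr²
dA/dt = 2πr · dr/dt = 2π(27)(6) = 324π cm²/s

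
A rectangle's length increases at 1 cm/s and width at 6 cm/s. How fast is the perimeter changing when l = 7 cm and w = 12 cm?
14 cm/s

P = 2(l + w)
dP/dt = 2(dl/dt + dw/dt) = 2(1 + 6) = 14 cm/s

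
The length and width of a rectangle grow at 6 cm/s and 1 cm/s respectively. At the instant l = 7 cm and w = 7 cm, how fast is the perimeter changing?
14 cm/s

P = 2(l + w)
dP/dt = 2(dl/dt + dw/dt) = 2(6 + 1) = 14 cm/s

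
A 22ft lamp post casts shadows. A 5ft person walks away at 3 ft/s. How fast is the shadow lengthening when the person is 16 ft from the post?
15/17 ft/s

By similar triangles: 22/(x+s) = 5/s
Solving: s = 5x/17
ds/dt = 5/17 · dx/dt = 5/17 · 3 = 15/17 ft/s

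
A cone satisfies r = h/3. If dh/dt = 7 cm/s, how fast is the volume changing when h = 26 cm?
4732π/9 cm³/s

V = (1/3)π(h/3)²h = πh³/27
dV/dt = πh²/9 · 7
At h = 26: dV/dt = 4732π/9 cm³/s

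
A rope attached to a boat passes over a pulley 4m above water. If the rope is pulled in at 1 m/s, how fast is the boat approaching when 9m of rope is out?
9√65/65 ≈ 1.116 m/s

rope² = x² + 4²
x = √(9² - 4²) = √65
dx/dt = (rope/x) · d(rope)/dt = (9/√65) · (-1) = -9√65/65 m/s
The boat approaches at 9√65/65 ≈ 1.116 m/s.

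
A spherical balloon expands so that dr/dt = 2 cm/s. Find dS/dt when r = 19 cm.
304π cm²/s

S = 4πr²
dS/dt = dS/dr · dr/dt = 8πr · 2
At r = 19: dS/dt = 304π cm²/s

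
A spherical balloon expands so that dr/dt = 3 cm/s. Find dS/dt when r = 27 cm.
648π cm²/s

S = 4πr²
dS/dt = dS/dr · dr/dt = 8πr · 3
At r = 27: dS/dt = 648π cm²/s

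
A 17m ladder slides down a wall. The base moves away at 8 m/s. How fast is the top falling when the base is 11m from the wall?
22√42/21 ≈ 6.789 m/s

x² + y² = 17²
2x·dx/dt + 2y·dy/dt = 0
dy/dt = -x/y · dx/dt = -11/(2√42) · 8 = -22√42/21 m/s
The top is descending at 22√42/21 ≈ 6.789 m/s.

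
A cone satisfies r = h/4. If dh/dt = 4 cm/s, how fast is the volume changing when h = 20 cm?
100π cm³/s

V = (1/3)π(h/4)²h = πh³/48
dV/dt = πh²/16 · 4
At h = 20: dV/dt = 100π cm³/s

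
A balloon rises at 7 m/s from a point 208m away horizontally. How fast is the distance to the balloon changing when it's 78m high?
21√73/73 ≈ 2.458 m/s

z² = 208² + y²
z = √(208² + 78²) = 26√73
dz/dt = y/z · dy/dt = 78/(26√73) · 7 = 21√73/73 ≈ 2.458 m/s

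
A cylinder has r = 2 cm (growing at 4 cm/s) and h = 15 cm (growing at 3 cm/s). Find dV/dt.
252π cm³/s

V = πr²h
dV/dt = 2πrh·dr/dt + πr²·dh/dt
= 2π(2)(15)(4) + π(2)²(3)
= 252π cm³/s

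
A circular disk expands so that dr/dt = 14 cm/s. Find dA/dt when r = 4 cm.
112π cm²/s

A = πr²
dA/dt = 2πr · dr/dt = 2π(4)(14) = 112π cm²/s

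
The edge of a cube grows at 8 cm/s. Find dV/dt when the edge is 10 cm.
2400 cm³/s

V = s³
dV/dt = 3s² · ds/dt = 3·10²·8 = 2400 cm³/s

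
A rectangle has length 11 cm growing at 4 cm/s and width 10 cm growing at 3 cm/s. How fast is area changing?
73 cm²/s

A = lw
dA/dt = w·dl/dt + l·dw/dt = 10·4 + 11·3 = 73 cm²/s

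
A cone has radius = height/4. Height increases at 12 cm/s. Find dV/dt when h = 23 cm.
1587π/4 cm³/s

V = (1/3)π(h/4)²h = πh³/48
dV/dt = πh²/16 · 12
At h = 23: dV/dt = 1587π/4 cm³/s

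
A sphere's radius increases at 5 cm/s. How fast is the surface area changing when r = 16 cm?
640π cm²/s

S = 4πr²
dS/dt = dS/dr · dr/dt = 8πr · 5
At r = 16: dS/dt = 640π cm²/s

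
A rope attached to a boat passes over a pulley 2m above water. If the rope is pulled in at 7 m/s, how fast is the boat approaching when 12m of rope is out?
6√35/5 ≈ 7.099 m/s

rope² = x² + 2²
x = √(12² - 2²) = 2√35
dx/dt = (rope/x) · d(rope)/dt = (12/(2√35)) · (-7) = -6√35/5 m/s
The boat approaches at 6√35/5 ≈ 7.099 m/s.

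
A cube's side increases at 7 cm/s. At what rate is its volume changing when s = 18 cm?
6804 cm³/s

V = s³
dV/dt = 3s² · ds/dt = 3·18²·7 = 6804 cm³/s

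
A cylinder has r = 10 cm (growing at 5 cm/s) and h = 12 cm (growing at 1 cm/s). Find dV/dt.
1300π cm³/s

V = πr²h
dV/dt = 2πrh·dr/dt + πr²·dh/dt
= 2π(10)(12)(5) + π(10)²(1)
= 1300π cm³/s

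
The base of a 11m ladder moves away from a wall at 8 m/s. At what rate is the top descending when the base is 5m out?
5√6/3 ≈ 4.082 m/s

x² + y² = 11²
2x·dx/dt + 2y·dy/dt = 0
dy/dt = -x/y · dx/dt = -5/(4√6) · 8 = -5√6/3 m/s
The top is descending at 5√6/3 ≈ 4.082 m/s.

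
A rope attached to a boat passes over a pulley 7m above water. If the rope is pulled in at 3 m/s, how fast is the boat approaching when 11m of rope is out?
11√2/4 ≈ 3.889 m/s

rope² = x² + 7²
x = √(11² - 7²) = 6√2
dx/dt = (rope/x) · d(rope)/dt = (11/(6√2)) · (-3) = -11√2/4 m/s
The boat approaches at 11√2/4 ≈ 3.889 m/s.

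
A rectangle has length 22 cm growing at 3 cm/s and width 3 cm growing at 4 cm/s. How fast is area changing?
97 cm²/s

A = lw
dA/dt = w·dl/dt + l·dw/dt = 3·3 + 22·4 = 97 cm²/s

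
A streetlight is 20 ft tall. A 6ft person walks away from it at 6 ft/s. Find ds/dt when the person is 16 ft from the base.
18/7 ft/s

By similar triangles: 20/(x+s) = 6/s
Solving: s = 6x/14
ds/dt = 6/14 · dx/dt = 3/7 · 6 = 18/7 ft/s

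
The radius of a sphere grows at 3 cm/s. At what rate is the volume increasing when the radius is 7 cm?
588π cm³/s

V = (4/3)πr³
dV/dt = dV/dr · dr/dt = 4πr² · 3
At r = 7: dV/dt = 588π cm³/s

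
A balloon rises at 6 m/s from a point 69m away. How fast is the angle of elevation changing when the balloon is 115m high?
0.023018 rad/s

tan(θ) = y/69
sec²(θ) · dθ/dt = (1/69) · dy/dt
dθ/dt = cos²(θ)/69 · 6 = 69/(69² + 115²) · 6
dθ/dt = 0.023018 rad/s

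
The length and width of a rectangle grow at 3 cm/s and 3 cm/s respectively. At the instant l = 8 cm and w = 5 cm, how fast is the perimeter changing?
12 cm/s

P = 2(l + w)
dP/dt = 2(dl/dt + dw/dt) = 2(3 + 3) = 12 cm/s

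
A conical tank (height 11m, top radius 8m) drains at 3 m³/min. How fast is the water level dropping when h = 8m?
363/(4096π) ≈ 0.02821 m/min

r/h = 8/11, so r = (8/11)h
V = (1/3)πr²h = (1/3)π((8/11)h)²h = (64/363)πh³
dV/dh = (64/121)πh²
dh/dt = (dV/dt)/(dV/dh) = -3/((64/121)π·8²) = -363/(4096π) m/min
The level is dropping at 363/(4096π) ≈ 0.02821 m/min.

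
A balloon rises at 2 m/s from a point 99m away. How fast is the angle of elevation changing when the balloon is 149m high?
0.006187 rad/s

tan(θ) = y/99
sec²(θ) · dθ/dt = (1/99) · dy/dt
dθ/dt = cos²(θ)/99 · 2 = 99/(99² + 149²) · 2
dθ/dt = 0.006187 rad/s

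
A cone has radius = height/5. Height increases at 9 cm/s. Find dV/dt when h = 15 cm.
81π cm³/s

V = (1/3)π(h/5)²h = πh³/75
dV/dt = πh²/25 · 9
At h = 15: dV/dt = 81π cm³/s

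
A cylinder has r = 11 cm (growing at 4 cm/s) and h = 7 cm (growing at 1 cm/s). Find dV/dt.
737π cm³/s

V = πr²h
dV/dt = 2πrh·dr/dt + πr²·dh/dt
= 2π(11)(7)(4) + π(11)²(1)
= 737π cm³/s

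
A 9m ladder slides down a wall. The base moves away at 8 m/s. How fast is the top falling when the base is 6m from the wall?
16√5/5 ≈ 7.155 m/s

x² + y² = 9²
2x·dx/dt + 2y·dy/dt = 0
dy/dt = -x/y · dx/dt = -6/(3√5) · 8 = -16√5/5 m/s
The top is descending at 16√5/5 ≈ 7.155 m/s.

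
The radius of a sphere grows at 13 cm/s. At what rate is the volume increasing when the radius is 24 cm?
29952π cm³/s

V = (4/3)πr³
dV/dt = dV/dr · dr/dt = 4πr² · 13
At r = 24: dV/dt = 29952π cm³/s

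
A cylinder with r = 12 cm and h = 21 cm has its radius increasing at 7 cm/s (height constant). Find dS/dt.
630π cm²/s

S = 2πrh + 2πr² (lateral + bases)
dS/dt = (2πh + 4πr)·dr/dt = (2π·21 + 4π·12)·7
= 630π cm²/s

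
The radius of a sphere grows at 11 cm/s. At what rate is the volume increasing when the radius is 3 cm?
396π cm³/s

V = (4/3)πr³
dV/dt = dV/dr · dr/dt = 4πr² · 11
At r = 3: dV/dt = 396π cm³/s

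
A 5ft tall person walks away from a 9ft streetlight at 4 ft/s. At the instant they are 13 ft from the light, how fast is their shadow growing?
5 ft/s

By similar triangles: 9/(x+s) = 5/s
Solving: s = 5x/4
ds/dt = 5/4 · dx/dt = 5/4 · 4 = 5 ft/s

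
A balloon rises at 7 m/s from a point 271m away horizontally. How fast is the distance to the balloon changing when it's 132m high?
924√90865/90865 ≈ 3.065 m/s

z² = 271² + y²
z = √(271² + 132²) = √90865
dz/dt = y/z · dy/dt = 132/√90865 · 7 = 924√90865/90865 ≈ 3.065 m/s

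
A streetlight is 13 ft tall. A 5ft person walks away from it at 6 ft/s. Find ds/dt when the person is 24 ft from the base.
15/4 ft/s

By similar triangles: 13/(x+s) = 5/s
Solving: s = 5x/8
ds/dt = 5/8 · dx/dt = 5/8 · 6 = 15/4 ft/s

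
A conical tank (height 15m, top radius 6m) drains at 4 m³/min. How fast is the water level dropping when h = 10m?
1/(4π) ≈ 0.07958 m/min

r/h = 6/15, so r = (2/5)h
V = (1/3)πr²h = (1/3)π((2/5)h)²h = (4/75)πh³
dV/dh = (4/25)πh²
dh/dt = (dV/dt)/(dV/dh) = -4/((4/25)π·10²) = -1/(4π) m/min
The level is dropping at 1/(4π) ≈ 0.07958 m/min.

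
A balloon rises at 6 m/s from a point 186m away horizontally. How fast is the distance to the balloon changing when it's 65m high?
390√38821/38821 ≈ 1.979 m/s

z² = 186² + y²
z = √(186² + 65²) = √38821
dz/dt = y/z · dy/dt = 65/√38821 · 6 = 390√38821/38821 ≈ 1.979 m/s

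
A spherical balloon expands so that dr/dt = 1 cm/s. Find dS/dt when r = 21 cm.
168π cm²/s

S = 4πr²
dS/dt = dS/dr · dr/dt = 8πr · 1
At r = 21: dS/dt = 168π cm²/s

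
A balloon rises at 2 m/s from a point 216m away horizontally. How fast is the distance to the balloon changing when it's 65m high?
130√50881/50881 ≈ 0.5763 m/s

z² = 216² + y²
z = √(216² + 65²) = √50881
dz/dt = y/z · dy/dt = 65/√50881 · 2 = 130√50881/50881 ≈ 0.5763 m/s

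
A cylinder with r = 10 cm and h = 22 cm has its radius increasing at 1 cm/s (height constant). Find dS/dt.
84π cm²/s

S = 2πrh + 2πr² (lateral + bases)
dS/dt = (2πh + 4πr)·dr/dt = (2π·22 + 4π·10)·1
= 84π cm²/s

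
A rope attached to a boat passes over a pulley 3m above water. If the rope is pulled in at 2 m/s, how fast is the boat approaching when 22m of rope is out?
44√19/95 ≈ 2.019 m/s

rope² = x² + 3²
x = √(22² - 3²) = 5√19
dx/dt = (rope/x) · d(rope)/dt = (22/(5√19)) · (-2) = -44√19/95 m/s
The boat approaches at 44√19/95 ≈ 2.019 m/s.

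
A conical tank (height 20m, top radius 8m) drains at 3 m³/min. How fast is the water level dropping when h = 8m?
75/(256π) ≈ 0.09325 m/min

r/h = 8/20, so r = (2/5)h
V = (1/3)πr²h = (1/3)π((2/5)h)²h = (4/75)πh³
dV/dh = (4/25)πh²
dh/dt = (dV/dt)/(dV/dh) = -3/((4/25)π·8²) = -75/(256π) m/min
The level is dropping at 75/(256π) ≈ 0.09325 m/min.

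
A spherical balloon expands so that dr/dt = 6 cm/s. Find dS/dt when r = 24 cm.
1152π cm²/s

S = 4πr²
dS/dt = dS/dr · dr/dt = 8πr · 6
At r = 24: dS/dt = 1152π cm²/s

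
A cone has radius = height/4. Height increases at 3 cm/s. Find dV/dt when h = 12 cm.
27π cm³/s

V = (1/3)π(h/4)²h = πh³/48
dV/dt = πh²/16 · 3
At h = 12: dV/dt = 27π cm³/s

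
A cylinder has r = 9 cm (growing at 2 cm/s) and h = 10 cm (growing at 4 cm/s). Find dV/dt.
684π cm³/s

V = πr²h
dV/dt = 2πrh·dr/dt + πr²·dh/dt
= 2π(9)(10)(2) + π(9)²(4)
= 684π cm³/s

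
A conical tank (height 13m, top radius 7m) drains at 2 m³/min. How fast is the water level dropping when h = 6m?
169/(882π) ≈ 0.06099 m/min

r/h = 7/13, so r = (7/13)h
V = (1/3)πr²h = (1/3)π((7/13)h)²h = (49/507)πh³
dV/dh = (49/169)πh²
dh/dt = (dV/dt)/(dV/dh) = -2/((49/169)π·6²) = -169/(882π) m/min
The level is dropping at 169/(882π) ≈ 0.06099 m/min.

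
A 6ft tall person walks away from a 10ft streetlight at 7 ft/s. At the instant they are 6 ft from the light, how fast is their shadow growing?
21/2 ft/s

By similar triangles: 10/(x+s) = 6/s
Solving: s = 6x/4
ds/dt = 6/4 · dx/dt = 3/2 · 7 = 21/2 ft/s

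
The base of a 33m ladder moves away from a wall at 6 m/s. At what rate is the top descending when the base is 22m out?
12√5/5 ≈ 5.367 m/s

x² + y² = 33²
2x·dx/dt + 2y·dy/dt = 0
dy/dt = -x/y · dx/dt = -22/(11√5) · 6 = -12√5/5 m/s
The top is descending at 12√5/5 ≈ 5.367 m/s.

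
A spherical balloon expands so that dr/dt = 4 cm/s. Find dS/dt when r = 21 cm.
672π cm²/s

S = 4πr²
dS/dt = dS/dr · dr/dt = 8πr · 4
At r = 21: dS/dt = 672π cm²/s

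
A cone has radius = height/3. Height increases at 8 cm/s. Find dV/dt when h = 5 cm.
200π/9 cm³/s

V = (1/3)π(h/3)²h = πh³/27
dV/dt = πh²/9 · 8
At h = 5: dV/dt = 200π/9 cm³/s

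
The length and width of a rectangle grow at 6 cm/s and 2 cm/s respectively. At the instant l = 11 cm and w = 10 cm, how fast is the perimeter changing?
16 cm/s

P = 2(l + w)
dP/dt = 2(dl/dt + dw/dt) = 2(6 + 2) = 16 cm/s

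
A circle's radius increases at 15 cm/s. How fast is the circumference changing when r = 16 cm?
30π cm/s

C = 2πr
dC/dt = 2π · dr/dt = 2π · 15 = 30π cm/s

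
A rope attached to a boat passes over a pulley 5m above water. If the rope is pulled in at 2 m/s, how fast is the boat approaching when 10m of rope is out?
4√3/3 ≈ 2.309 m/s

rope² = x² + 5²
x = √(10² - 5²) = 5√3
dx/dt = (rope/x) · d(rope)/dt = (10/(5√3)) · (-2) = -4√3/3 m/s
The boat approaches at 4√3/3 ≈ 2.309 m/s.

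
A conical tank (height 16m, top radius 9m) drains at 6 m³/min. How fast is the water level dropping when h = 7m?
512/(1323π) ≈ 0.1232 m/min

r/h = 9/16, so r = (9/16)h
V = (1/3)πr²h = (1/3)π((9/16)h)²h = (27/256)πh³
dV/dh = (81/256)πh²
dh/dt = (dV/dt)/(dV/dh) = -6/((81/256)π·7²) = -512/(1323π) m/min
The level is dropping at 512/(1323π) ≈ 0.1232 m/min.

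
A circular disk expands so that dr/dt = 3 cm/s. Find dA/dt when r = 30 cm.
180π cm²/s

A = πr²
dA/dt = 2πr · dr/dt = 2π(30)(3) = 180π cm²/s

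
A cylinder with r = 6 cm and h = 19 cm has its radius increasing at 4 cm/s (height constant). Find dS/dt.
248π cm²/s

S = 2πrh + 2πr² (lateral + bases)
dS/dt = (2πh + 4πr)·dr/dt = (2π·19 + 4π·6)·4
= 248π cm²/s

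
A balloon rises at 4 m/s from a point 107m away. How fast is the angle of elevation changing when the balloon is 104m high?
0.019223 rad/s

tan(θ) = y/107
sec²(θ) · dθ/dt = (1/107) · dy/dt
dθ/dt = cos²(θ)/107 · 4 = 107/(107² + 104²) · 4
dθ/dt = 0.019223 rad/s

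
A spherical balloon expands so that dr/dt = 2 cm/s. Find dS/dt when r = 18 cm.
288π cm²/s

S = 4πr²
dS/dt = dS/dr · dr/dt = 8πr · 2
At r = 18: dS/dt = 288π cm²/s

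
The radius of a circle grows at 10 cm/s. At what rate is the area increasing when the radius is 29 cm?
580π cm²/s

A = πr²
dA/dt = 2πr · dr/dt = 2π(29)(10) = 580π cm²/s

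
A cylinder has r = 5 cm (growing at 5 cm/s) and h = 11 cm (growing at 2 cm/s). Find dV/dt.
600π cm³/s

V = πr²h
dV/dt = 2πrh·dr/dt + πr²·dh/dt
= 2π(5)(11)(5) + π(5)²(2)
= 600π cm³/s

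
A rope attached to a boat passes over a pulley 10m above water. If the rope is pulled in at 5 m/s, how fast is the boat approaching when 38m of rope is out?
95√21/84 ≈ 5.183 m/s

rope² = x² + 10²
x = √(38² - 10²) = 8√21
dx/dt = (rope/x) · d(rope)/dt = (38/(8√21)) · (-5) = -95√21/84 m/s
The boat approaches at 95√21/84 ≈ 5.183 m/s.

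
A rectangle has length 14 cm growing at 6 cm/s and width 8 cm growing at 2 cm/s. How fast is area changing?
76 cm²/s

A = lw
dA/dt = w·dl/dt + l·dw/dt = 8·6 + 14·2 = 76 cm²/s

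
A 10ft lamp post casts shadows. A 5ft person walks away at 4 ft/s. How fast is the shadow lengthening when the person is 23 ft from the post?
4 ft/s

By similar triangles: 10/(x+s) = 5/s
Solving: s = 5x/5
ds/dt = 5/5 · dx/dt = 1 · 4 = 4 ft/s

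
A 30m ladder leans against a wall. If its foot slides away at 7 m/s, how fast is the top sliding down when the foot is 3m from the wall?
7√11/33 ≈ 0.7035 m/s

x² + y² = 30²
2x·dx/dt + 2y·dy/dt = 0
dy/dt = -x/y · dx/dt = -3/(9√11) · 7 = -7√11/33 m/s
The top is descending at 7√11/33 ≈ 0.7035 m/s.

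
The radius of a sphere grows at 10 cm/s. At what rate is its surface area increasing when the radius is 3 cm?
240π cm²/s

S = 4πr²
dS/dt = dS/dr · dr/dt = 8πr · 10
At r = 3: dS/dt = 240π cm²/s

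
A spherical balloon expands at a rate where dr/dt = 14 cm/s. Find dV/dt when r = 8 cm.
3584π cm³/s

V = (4/3)πr³
dV/dt = dV/dr · dr/dt = 4πr² · 14
At r = 8: dV/dt = 3584π cm³/s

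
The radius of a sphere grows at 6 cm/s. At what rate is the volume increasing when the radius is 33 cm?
26136π cm³/s

V = (4/3)πr³
dV/dt = dV/dr · dr/dt = 4πr² · 6
At r = 33: dV/dt = 26136π cm³/s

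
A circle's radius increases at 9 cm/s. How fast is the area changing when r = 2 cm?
36π cm²/s

A = πr²
dA/dt = 2πr · dr/dt = 2π(2)(9) = 36π cm²/s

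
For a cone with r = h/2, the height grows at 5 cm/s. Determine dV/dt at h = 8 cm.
80π cm³/s

V = (1/3)π(h/2)²h = πh³/12
dV/dt = πh²/4 · 5
At h = 8: dV/dt = 80π cm³/s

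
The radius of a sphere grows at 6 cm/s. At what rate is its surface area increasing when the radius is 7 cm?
336π cm²/s

S = 4πr²
dS/dt = dS/dr · dr/dt = 8πr · 6
At r = 7: dS/dt = 336π cm²/s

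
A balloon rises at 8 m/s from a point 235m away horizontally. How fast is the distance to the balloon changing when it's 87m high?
348√62794/31397 ≈ 2.777 m/s

z² = 235² + y²
z = √(235² + 87²) = √62794
dz/dt = y/z · dy/dt = 87/√62794 · 8 = 348√62794/31397 ≈ 2.777 m/s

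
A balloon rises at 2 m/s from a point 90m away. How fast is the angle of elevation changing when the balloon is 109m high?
0.009009 rad/s

tan(θ) = y/90
sec²(θ) · dθ/dt = (1/90) · dy/dt
dθ/dt = cos²(θ)/90 · 2 = 90/(90² + 109²) · 2
dθ/dt = 0.009009 rad/s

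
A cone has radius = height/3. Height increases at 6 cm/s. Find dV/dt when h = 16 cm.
512π/3 cm³/s

V = (1/3)π(h/3)²h = πh³/27
dV/dt = πh²/9 · 6
At h = 16: dV/dt = 512π/3 cm³/s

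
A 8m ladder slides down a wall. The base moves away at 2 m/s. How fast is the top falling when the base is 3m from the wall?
6√55/55 ≈ 0.809 m/s

x² + y² = 8²
2x·dx/dt + 2y·dy/dt = 0
dy/dt = -x/y · dx/dt = -3/√55 · 2 = -6√55/55 m/s
The top is descending at 6√55/55 ≈ 0.809 m/s.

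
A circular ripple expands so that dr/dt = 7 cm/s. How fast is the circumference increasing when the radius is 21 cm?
14π cm/s

C = 2πr
dC/dt = 2π · dr/dt = 2π · 7 = 14π cm/s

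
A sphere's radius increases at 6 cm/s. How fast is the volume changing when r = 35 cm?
29400π cm³/s

V = (4/3)πr³
dV/dt = dV/dr · dr/dt = 4πr² · 6
At r = 35: dV/dt = 29400π cm³/s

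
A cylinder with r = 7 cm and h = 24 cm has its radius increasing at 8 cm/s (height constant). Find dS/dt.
608π cm²/s

S = 2πrh + 2πr² (lateral + bases)
dS/dt = (2πh + 4πr)·dr/dt = (2π·24 + 4π·7)·8
= 608π cm²/s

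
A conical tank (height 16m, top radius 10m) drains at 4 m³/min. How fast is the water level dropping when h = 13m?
256/(4225π) ≈ 0.01929 m/min

r/h = 10/16, so r = (5/8)h
V = (1/3)πr²h = (1/3)π((5/8)h)²h = (25/192)πh³
dV/dh = (25/64)πh²
dh/dt = (dV/dt)/(dV/dh) = -4/((25/64)π·13²) = -256/(4225π) m/min
The level is dropping at 256/(4225π) ≈ 0.01929 m/min.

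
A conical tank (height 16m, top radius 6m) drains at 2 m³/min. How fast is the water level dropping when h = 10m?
32/(225π) ≈ 0.04527 m/min

r/h = 6/16, so r = (3/8)h
V = (1/3)πr²h = (1/3)π((3/8)h)²h = (3/64)πh³
dV/dh = (9/64)πh²
dh/dt = (dV/dt)/(dV/dh) = -2/((9/64)π·10²) = -32/(225π) m/min
The level is dropping at 32/(225π) ≈ 0.04527 m/min.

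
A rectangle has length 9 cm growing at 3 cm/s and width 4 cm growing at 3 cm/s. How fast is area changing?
39 cm²/s

A = lw
dA/dt = w·dl/dt + l·dw/dt = 4·3 + 9·3 = 39 cm²/s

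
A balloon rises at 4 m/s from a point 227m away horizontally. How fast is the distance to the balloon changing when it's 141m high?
282√71410/35705 ≈ 2.111 m/s

z² = 227² + y²
z = √(227² + 141²) = √71410
dz/dt = y/z · dy/dt = 141/√71410 · 4 = 282√71410/35705 ≈ 2.111 m/s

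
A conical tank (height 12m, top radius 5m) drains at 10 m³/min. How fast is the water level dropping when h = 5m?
288/(125π) ≈ 0.7334 m/min

r/h = 5/12, so r = (5/12)h
V = (1/3)πr²h = (1/3)π((5/12)h)²h = (25/432)πh³
dV/dh = (25/144)πh²
dh/dt = (dV/dt)/(dV/dh) = -10/((25/144)π·5²) = -288/(125π) m/min
The level is dropping at 288/(125π) ≈ 0.7334 m/min.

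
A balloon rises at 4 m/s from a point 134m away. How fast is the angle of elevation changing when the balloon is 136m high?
0.014704 rad/s

tan(θ) = y/134
sec²(θ) · dθ/dt = (1/134) · dy/dt
dθ/dt = cos²(θ)/134 · 4 = 134/(134² + 136²) · 4
dθ/dt = 0.014704 rad/s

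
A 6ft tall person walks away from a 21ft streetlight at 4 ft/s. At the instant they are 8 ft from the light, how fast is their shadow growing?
8/5 ft/s

By similar triangles: 21/(x+s) = 6/s
Solving: s = 6x/15
ds/dt = 6/15 · dx/dt = 2/5 · 4 = 8/5 ft/s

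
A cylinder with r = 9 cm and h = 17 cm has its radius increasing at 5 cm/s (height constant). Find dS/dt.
350π cm²/s

S = 2πrh + 2πr² (lateral + bases)
dS/dt = (2πh + 4πr)·dr/dt = (2π·17 + 4π·9)·5
= 350π cm²/s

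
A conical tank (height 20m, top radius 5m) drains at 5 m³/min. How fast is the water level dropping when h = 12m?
5/(9π) ≈ 0.1768 m/min

r/h = 5/20, so r = (1/4)h
V = (1/3)πr²h = (1/3)π((1/4)h)²h = (1/48)πh³
dV/dh = (1/16)πh²
dh/dt = (dV/dt)/(dV/dh) = -5/((1/16)π·12²) = -5/(9π) m/min
The level is dropping at 5/(9π) ≈ 0.1768 m/min.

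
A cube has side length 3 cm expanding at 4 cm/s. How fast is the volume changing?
108 cm³/s

V = s³
dV/dt = 3s² · ds/dt = 3·3²·4 = 108 cm³/s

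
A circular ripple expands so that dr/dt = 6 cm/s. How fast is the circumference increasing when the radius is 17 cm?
12π cm/s

C = 2πr
dC/dt = 2π · dr/dt = 2π · 6 = 12π cm/s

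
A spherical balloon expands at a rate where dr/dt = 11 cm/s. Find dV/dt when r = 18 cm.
14256π cm³/s

V = (4/3)πr³
dV/dt = dV/dr · dr/dt = 4πr² · 11
At r = 18: dV/dt = 14256π cm³/s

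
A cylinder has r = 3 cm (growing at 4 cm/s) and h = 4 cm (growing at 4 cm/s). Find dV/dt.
132π cm³/s

V = πr²h
dV/dt = 2πrh·dr/dt + πr²·dh/dt
= 2π(3)(4)(4) + π(3)²(4)
= 132π cm³/s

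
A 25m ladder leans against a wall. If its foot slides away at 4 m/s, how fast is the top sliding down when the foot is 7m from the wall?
7/6 ≈ 1.167 m/s

x² + y² = 25²
2x·dx/dt + 2y·dy/dt = 0
dy/dt = -x/y · dx/dt = -7/24 · 4 = -7/6 m/s
The top is descending at 7/6 ≈ 1.167 m/s.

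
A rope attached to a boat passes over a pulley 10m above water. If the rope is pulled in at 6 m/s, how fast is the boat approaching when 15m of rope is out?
18√5/5 ≈ 8.05 m/s

rope² = x² + 10²
x = √(15² - 10²) = 5√5
dx/dt = (rope/x) · d(rope)/dt = (15/(5√5)) · (-6) = -18√5/5 m/s
The boat approaches at 18√5/5 ≈ 8.05 m/s.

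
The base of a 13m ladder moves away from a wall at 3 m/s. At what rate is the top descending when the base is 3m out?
9√10/40 ≈ 0.7115 m/s

x² + y² = 13²
2x·dx/dt + 2y·dy/dt = 0
dy/dt = -x/y · dx/dt = -3/(4√10) · 3 = -9√10/40 m/s
The top is descending at 9√10/40 ≈ 0.7115 m/s.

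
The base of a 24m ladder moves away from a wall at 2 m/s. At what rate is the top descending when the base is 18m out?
6√7/7 ≈ 2.268 m/s

x² + y² = 24²
2x·dx/dt + 2y·dy/dt = 0
dy/dt = -x/y · dx/dt = -18/(6√7) · 2 = -6√7/7 m/s
The top is descending at 6√7/7 ≈ 2.268 m/s.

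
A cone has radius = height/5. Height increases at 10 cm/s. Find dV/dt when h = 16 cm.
512π/5 cm³/s

V = (1/3)π(h/5)²h = πh³/75
dV/dt = πh²/25 · 10
At h = 16: dV/dt = 512π/5 cm³/s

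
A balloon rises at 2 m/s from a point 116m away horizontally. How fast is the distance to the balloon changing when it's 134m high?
134√7853/7853 ≈ 1.512 m/s

z² = 116² + y²
z = √(116² + 134²) = 2√7853
dz/dt = y/z · dy/dt = 134/(2√7853) · 2 = 134√7853/7853 ≈ 1.512 m/s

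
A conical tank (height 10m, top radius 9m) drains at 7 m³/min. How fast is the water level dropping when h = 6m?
175/(729π) ≈ 0.07641 m/min

r/h = 9/10, so r = (9/10)h
V = (1/3)πr²h = (1/3)π((9/10)h)²h = (27/100)πh³
dV/dh = (81/100)πh²
dh/dt = (dV/dt)/(dV/dh) = -7/((81/100)π·6²) = -175/(729π) m/min
The level is dropping at 175/(729π) ≈ 0.07641 m/min.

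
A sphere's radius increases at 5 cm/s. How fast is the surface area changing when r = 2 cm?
80π cm²/s

S = 4πr²
dS/dt = dS/dr · dr/dt = 8πr · 5
At r = 2: dS/dt = 80π cm²/s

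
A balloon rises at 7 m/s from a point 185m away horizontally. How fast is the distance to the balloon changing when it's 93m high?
651√42874/42874 ≈ 3.144 m/s

z² = 185² + y²
z = √(185² + 93²) = √42874
dz/dt = y/z · dy/dt = 93/√42874 · 7 = 651√42874/42874 ≈ 3.144 m/s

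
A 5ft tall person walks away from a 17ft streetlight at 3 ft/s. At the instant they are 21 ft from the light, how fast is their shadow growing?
5/4 ft/s

By similar triangles: 17/(x+s) = 5/s
Solving: s = 5x/12
ds/dt = 5/12 · dx/dt = 5/12 · 3 = 5/4 ft/s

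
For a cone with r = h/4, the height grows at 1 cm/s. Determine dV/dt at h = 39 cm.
1521π/16 cm³/s

V = (1/3)π(h/4)²h = πh³/48
dV/dt = πh²/16 · 1
At h = 39: dV/dt = 1521π/16 cm³/s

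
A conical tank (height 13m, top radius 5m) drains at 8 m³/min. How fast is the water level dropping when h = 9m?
1352/(2025π) ≈ 0.2125 m/min

r/h = 5/13, so r = (5/13)h
V = (1/3)πr²h = (1/3)π((5/13)h)²h = (25/507)πh³
dV/dh = (25/169)πh²
dh/dt = (dV/dt)/(dV/dh) = -8/((25/169)π·9²) = -1352/(2025π) m/min
The level is dropping at 1352/(2025π) ≈ 0.2125 m/min.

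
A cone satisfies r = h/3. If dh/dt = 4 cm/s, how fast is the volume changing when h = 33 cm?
484π cm³/s

V = (1/3)π(h/3)²h = πh³/27
dV/dt = πh²/9 · 4
At h = 33: dV/dt = 484π cm³/s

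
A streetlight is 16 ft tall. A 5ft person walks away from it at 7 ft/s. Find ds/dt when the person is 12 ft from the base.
35/11 ft/s

By similar triangles: 16/(x+s) = 5/s
Solving: s = 5x/11
ds/dt = 5/11 · dx/dt = 5/11 · 7 = 35/11 ft/s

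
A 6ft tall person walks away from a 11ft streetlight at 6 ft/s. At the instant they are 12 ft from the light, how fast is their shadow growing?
36/5 ft/s

By similar triangles: 11/(x+s) = 6/s
Solving: s = 6x/5
ds/dt = 6/5 · dx/dt = 6/5 · 6 = 36/5 ft/s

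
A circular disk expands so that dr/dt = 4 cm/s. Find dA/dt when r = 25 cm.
200π cm²/s

A = πr²
dA/dt = 2πr · dr/dt = 2π(25)(4) = 200π cm²/s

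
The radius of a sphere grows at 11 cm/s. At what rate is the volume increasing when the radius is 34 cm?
50864π cm³/s

V = (4/3)πr³
dV/dt = dV/dr · dr/dt = 4πr² · 11
At r = 34: dV/dt = 50864π cm³/s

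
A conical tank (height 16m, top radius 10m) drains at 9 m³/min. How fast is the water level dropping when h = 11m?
576/(3025π) ≈ 0.06061 m/min

r/h = 10/16, so r = (5/8)h
V = (1/3)πr²h = (1/3)π((5/8)h)²h = (25/192)πh³
dV/dh = (25/64)πh²
dh/dt = (dV/dt)/(dV/dh) = -9/((25/64)π·11²) = -576/(3025π) m/min
The level is dropping at 576/(3025π) ≈ 0.06061 m/min.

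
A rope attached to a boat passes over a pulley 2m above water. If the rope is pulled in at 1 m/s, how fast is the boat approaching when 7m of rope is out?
7√5/15 ≈ 1.043 m/s

rope² = x² + 2²
x = √(7² - 2²) = 3√5
dx/dt = (rope/x) · d(rope)/dt = (7/(3√5)) · (-1) = -7√5/15 m/s
The boat approaches at 7√5/15 ≈ 1.043 m/s.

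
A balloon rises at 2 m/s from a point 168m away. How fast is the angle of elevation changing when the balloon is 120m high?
0.007883 rad/s

tan(θ) = y/168
sec²(θ) · dθ/dt = (1/168) · dy/dt
dθ/dt = cos²(θ)/168 · 2 = 168/(168² + 120²) · 2
dθ/dt = 0.007883 rad/s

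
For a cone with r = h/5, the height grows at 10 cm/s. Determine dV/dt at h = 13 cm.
338π/5 cm³/s

V = (1/3)π(h/5)²h = πh³/75
dV/dt = πh²/25 · 10
At h = 13: dV/dt = 338π/5 cm³/s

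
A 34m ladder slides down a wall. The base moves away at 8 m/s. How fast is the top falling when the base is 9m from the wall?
72√43/215 ≈ 2.196 m/s

x² + y² = 34²
2x·dx/dt + 2y·dy/dt = 0
dy/dt = -x/y · dx/dt = -9/(5√43) · 8 = -72√43/215 m/s
The top is descending at 72√43/215 ≈ 2.196 m/s.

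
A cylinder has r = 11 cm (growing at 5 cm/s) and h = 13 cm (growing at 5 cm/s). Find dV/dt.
2035π cm³/s

V = πr²h
dV/dt = 2πrh·dr/dt + πr²·dh/dt
= 2π(11)(13)(5) + π(11)²(5)
= 2035π cm³/s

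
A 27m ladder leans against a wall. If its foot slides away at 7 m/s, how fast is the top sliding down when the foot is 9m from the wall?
7√2/4 ≈ 2.475 m/s

x² + y² = 27²
2x·dx/dt + 2y·dy/dt = 0
dy/dt = -x/y · dx/dt = -9/(18√2) · 7 = -7√2/4 m/s
The top is descending at 7√2/4 ≈ 2.475 m/s.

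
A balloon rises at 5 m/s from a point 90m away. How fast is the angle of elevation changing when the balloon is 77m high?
0.032076 rad/s

tan(θ) = y/90
sec²(θ) · dθ/dt = (1/90) · dy/dt
dθ/dt = cos²(θ)/90 · 5 = 90/(90² + 77²) · 5
dθ/dt = 0.032076 rad/s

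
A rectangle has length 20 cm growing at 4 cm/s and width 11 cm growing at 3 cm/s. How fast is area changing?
104 cm²/s

A = lw
dA/dt = w·dl/dt + l·dw/dt = 11·4 + 20·3 = 104 cm²/s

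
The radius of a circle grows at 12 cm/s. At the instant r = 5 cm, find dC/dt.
24π cm/s

C = 2πr
dC/dt = 2π · dr/dt = 2π · 12 = 24π cm/s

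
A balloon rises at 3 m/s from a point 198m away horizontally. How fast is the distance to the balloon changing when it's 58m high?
87√10642/10642 ≈ 0.8433 m/s

z² = 198² + y²
z = √(198² + 58²) = 2√10642
dz/dt = y/z · dy/dt = 58/(2√10642) · 3 = 87√10642/10642 ≈ 0.8433 m/s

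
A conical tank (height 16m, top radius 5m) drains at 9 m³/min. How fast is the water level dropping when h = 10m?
576/(625π) ≈ 0.2934 m/min

r/h = 5/16, so r = (5/16)h
V = (1/3)πr²h = (1/3)π((5/16)h)²h = (25/768)πh³
dV/dh = (25/256)πh²
dh/dt = (dV/dt)/(dV/dh) = -9/((25/256)π·10²) = -576/(625π) m/min
The level is dropping at 576/(625π) ≈ 0.2934 m/min.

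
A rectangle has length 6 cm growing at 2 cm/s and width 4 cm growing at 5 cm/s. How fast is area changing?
38 cm²/s

A = lw
dA/dt = w·dl/dt + l·dw/dt = 4·2 + 6·5 = 38 cm²/s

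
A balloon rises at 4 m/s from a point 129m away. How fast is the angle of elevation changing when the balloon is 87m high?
0.021314 rad/s

tan(θ) = y/129
sec²(θ) · dθ/dt = (1/129) · dy/dt
dθ/dt = cos²(θ)/129 · 4 = 129/(129² + 87²) · 4
dθ/dt = 0.021314 rad/s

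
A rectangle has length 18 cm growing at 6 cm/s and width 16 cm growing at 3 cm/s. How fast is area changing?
150 cm²/s

A = lw
dA/dt = w·dl/dt + l·dw/dt = 16·6 + 18·3 = 150 cm²/s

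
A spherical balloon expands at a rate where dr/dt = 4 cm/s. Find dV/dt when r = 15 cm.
3600π cm³/s

V = (4/3)πr³
dV/dt = dV/dr · dr/dt = 4πr² · 4
At r = 15: dV/dt = 3600π cm³/s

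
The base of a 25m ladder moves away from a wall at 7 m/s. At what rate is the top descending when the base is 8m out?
56√561/561 ≈ 2.364 m/s

x² + y² = 25²
2x·dx/dt + 2y·dy/dt = 0
dy/dt = -x/y · dx/dt = -8/√561 · 7 = -56√561/561 m/s
The top is descending at 56√561/561 ≈ 2.364 m/s.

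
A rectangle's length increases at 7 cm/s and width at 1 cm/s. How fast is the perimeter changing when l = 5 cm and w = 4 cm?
16 cm/s

P = 2(l + w)
dP/dt = 2(dl/dt + dw/dt) = 2(7 + 1) = 16 cm/s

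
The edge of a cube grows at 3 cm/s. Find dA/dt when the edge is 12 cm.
432 cm²/s

A = 6s²
dA/dt = 12s · ds/dt = 12·12·3 = 432 cm²/s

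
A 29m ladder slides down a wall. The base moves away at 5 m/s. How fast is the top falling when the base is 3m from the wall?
15√13/104 ≈ 0.52 m/s

x² + y² = 29²
2x·dx/dt + 2y·dy/dt = 0
dy/dt = -x/y · dx/dt = -3/(8√13) · 5 = -15√13/104 m/s
The top is descending at 15√13/104 ≈ 0.52 m/s.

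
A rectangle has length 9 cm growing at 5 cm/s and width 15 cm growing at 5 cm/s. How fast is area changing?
120 cm²/s

A = lw
dA/dt = w·dl/dt + l·dw/dt = 15·5 + 9·5 = 120 cm²/s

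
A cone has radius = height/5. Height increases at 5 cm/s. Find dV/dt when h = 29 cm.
841π/5 cm³/s

V = (1/3)π(h/5)²h = πh³/75
dV/dt = πh²/25 · 5
At h = 29: dV/dt = 841π/5 cm³/s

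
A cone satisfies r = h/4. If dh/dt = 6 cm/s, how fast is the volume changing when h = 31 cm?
2883π/8 cm³/s

V = (1/3)π(h/4)²h = πh³/48
dV/dt = πh²/16 · 6
At h = 31: dV/dt = 2883π/8 cm³/s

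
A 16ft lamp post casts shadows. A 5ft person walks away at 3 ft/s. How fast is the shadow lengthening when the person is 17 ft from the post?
15/11 ft/s

By similar triangles: 16/(x+s) = 5/s
Solving: s = 5x/11
ds/dt = 5/11 · dx/dt = 5/11 · 3 = 15/11 ft/s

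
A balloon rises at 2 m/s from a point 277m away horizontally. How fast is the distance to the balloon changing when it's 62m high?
124√80573/80573 ≈ 0.4368 m/s

z² = 277² + y²
z = √(277² + 62²) = √80573
dz/dt = y/z · dy/dt = 62/√80573 · 2 = 124√80573/80573 ≈ 0.4368 m/s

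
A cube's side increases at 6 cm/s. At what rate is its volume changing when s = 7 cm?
882 cm³/s

V = s³
dV/dt = 3s² · ds/dt = 3·7²·6 = 882 cm³/s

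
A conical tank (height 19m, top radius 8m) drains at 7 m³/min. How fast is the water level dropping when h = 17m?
2527/(18496π) ≈ 0.04349 m/min

r/h = 8/19, so r = (8/19)h
V = (1/3)πr²h = (1/3)π((8/19)h)²h = (64/1083)πh³
dV/dh = (64/361)πh²
dh/dt = (dV/dt)/(dV/dh) = -7/((64/361)π·17²) = -2527/(18496π) m/min
The level is dropping at 2527/(18496π) ≈ 0.04349 m/min.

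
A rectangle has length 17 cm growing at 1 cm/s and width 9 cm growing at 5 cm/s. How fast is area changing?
94 cm²/s

A = lw
dA/dt = w·dl/dt + l·dw/dt = 9·1 + 17·5 = 94 cm²/s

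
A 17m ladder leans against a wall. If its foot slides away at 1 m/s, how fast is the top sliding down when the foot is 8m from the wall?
8/15 ≈ 0.5333 m/s

x² + y² = 17²
2x·dx/dt + 2y·dy/dt = 0
dy/dt = -x/y · dx/dt = -8/15 · 1 = -8/15 m/s
The top is descending at 8/15 ≈ 0.5333 m/s.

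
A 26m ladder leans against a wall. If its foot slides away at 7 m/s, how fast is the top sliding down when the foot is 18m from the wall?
63√22/44 ≈ 6.716 m/s

x² + y² = 26²
2x·dx/dt + 2y·dy/dt = 0
dy/dt = -x/y · dx/dt = -18/(4√22) · 7 = -63√22/44 m/s
The top is descending at 63√22/44 ≈ 6.716 m/s.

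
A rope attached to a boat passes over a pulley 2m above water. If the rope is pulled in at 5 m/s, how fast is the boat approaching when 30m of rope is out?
75√14/56 ≈ 5.011 m/s

rope² = x² + 2²
x = √(30² - 2²) = 8√14
dx/dt = (rope/x) · d(rope)/dt = (30/(8√14)) · (-5) = -75√14/56 m/s
The boat approaches at 75√14/56 ≈ 5.011 m/s.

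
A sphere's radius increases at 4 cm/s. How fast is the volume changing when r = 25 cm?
10000π cm³/s

V = (4/3)πr³
dV/dt = dV/dr · dr/dt = 4πr² · 4
At r = 25: dV/dt = 10000π cm³/s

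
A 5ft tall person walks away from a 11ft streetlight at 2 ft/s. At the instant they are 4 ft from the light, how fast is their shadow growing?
5/3 ft/s

By similar triangles: 11/(x+s) = 5/s
Solving: s = 5x/6
ds/dt = 5/6 · dx/dt = 5/6 · 2 = 5/3 ft/s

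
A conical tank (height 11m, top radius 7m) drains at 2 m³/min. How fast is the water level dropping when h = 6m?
121/(882π) ≈ 0.04367 m/min

r/h = 7/11, so r = (7/11)h
V = (1/3)πr²h = (1/3)π((7/11)h)²h = (49/363)πh³
dV/dh = (49/121)πh²
dh/dt = (dV/dt)/(dV/dh) = -2/((49/121)π·6²) = -121/(882π) m/min
The level is dropping at 121/(882π) ≈ 0.04367 m/min.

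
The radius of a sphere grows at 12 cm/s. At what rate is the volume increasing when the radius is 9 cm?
3888π cm³/s

V = (4/3)πr³
dV/dt = dV/dr · dr/dt = 4πr² · 12
At r = 9: dV/dt = 3888π cm³/s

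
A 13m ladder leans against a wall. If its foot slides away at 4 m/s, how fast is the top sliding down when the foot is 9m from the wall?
9√22/11 ≈ 3.838 m/s

x² + y² = 13²
2x·dx/dt + 2y·dy/dt = 0
dy/dt = -x/y · dx/dt = -9/(2√22) · 4 = -9√22/11 m/s
The top is descending at 9√22/11 ≈ 3.838 m/s.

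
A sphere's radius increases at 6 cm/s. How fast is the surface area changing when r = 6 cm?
288π cm²/s

S = 4πr²
dS/dt = dS/dr · dr/dt = 8πr · 6
At r = 6: dS/dt = 288π cm²/s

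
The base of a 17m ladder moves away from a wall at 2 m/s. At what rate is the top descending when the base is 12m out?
24√145/145 ≈ 1.993 m/s

x² + y² = 17²
2x·dx/dt + 2y·dy/dt = 0
dy/dt = -x/y · dx/dt = -12/√145 · 2 = -24√145/145 m/s
The top is descending at 24√145/145 ≈ 1.993 m/s.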